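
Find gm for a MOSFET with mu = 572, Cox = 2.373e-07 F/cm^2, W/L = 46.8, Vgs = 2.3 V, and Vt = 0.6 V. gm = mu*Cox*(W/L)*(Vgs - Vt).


Step 1: Vov = Vgs - Vt = 2.3 - 0.6 = 1.7 V
Step 2: gm = mu * Cox * (W/L) * Vov
Step 3: gm = 572 * 2.373e-07 * 46.8 * 1.7 = 1.08e-02 S

1.08e-02


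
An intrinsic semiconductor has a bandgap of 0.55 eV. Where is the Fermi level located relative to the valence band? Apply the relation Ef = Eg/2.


Step 1: For an intrinsic semiconductor, the Fermi level sits at midgap.
Step 2: Ef = Eg / 2 = 0.55 / 2 = 0.275 eV

0.275


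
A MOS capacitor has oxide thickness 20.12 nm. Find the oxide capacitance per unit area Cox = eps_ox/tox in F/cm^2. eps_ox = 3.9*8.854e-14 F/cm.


Step 1: eps_ox = 3.9 * 8.854e-14 = 3.45306e-13 F/cm
Step 2: tox in cm = 20.12 nm * 1e-7 = 2.0120e-06 cm
Step 3: Cox = 3.45306e-13 / 2.0120e-06 = 1.72e-07 F/cm^2

1.72e-07


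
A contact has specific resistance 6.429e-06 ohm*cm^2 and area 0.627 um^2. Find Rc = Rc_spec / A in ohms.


Step 1: Convert area to cm^2: 0.627 um^2 = 6.2700e-09 cm^2
Step 2: Rc = Rc_spec / A = 6.429e-06 / 6.2700e-09
Step 3: Rc = 1.03e+03 ohms

1.03e+03


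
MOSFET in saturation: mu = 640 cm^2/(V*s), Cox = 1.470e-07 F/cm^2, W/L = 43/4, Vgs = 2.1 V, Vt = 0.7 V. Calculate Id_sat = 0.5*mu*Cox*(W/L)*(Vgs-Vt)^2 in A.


Step 1: Overdrive voltage Vov = Vgs - Vt = 2.1 - 0.7 = 1.4 V
Step 2: W/L = 43/4 = 10.75
Step 3: Id = 0.5 * 640 * 1.470e-07 * 10.75 * 1.4^2
Step 4: Id = 9.91e-04 A

9.91e-04


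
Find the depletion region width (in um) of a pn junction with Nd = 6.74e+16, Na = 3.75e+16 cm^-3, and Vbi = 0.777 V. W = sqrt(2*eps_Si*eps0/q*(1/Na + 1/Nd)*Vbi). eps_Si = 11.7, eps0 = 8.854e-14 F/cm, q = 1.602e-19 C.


Step 1: 1/Na + 1/Nd = 1/3.75e+16 + 1/6.74e+16 = 4.15035e-17
Step 2: 2*eps*eps0/q = 2*11.7*8.854e-14/1.602e-19 = 1.293281e+07
Step 3: W^2 = 1.293281e+07 * 4.15035e-17 * 0.777 = 4.17060e-10
Step 4: W = sqrt(4.17060e-10) = 2.042e-05 cm = 0.2042 um

0.2042


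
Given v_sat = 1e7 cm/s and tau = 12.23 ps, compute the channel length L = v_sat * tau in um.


Step 1: tau in seconds = 12.23 ps * 1e-12 = 1.2230e-11 s
Step 2: L = v_sat * tau = 1e7 * 1.2230e-11 = 1.2230e-04 cm
Step 3: L in um = 1.2230e-04 * 1e4 = 1.223 um

1.223


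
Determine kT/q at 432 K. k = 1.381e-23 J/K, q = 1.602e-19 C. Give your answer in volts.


Step 1: kT = 1.381e-23 * 432 = 5.96592e-21 J
Step 2: Vt = kT/q = 5.96592e-21 / 1.602e-19
Step 3: Vt = 0.03724 V

0.03724


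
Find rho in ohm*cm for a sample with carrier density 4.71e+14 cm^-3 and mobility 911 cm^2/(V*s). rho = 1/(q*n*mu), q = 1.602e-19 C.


Step 1: sigma = q * n * mu = 1.602e-19 * 4.71e+14 * 911 = 6.87388e-02 S/cm
Step 2: rho = 1 / sigma = 1 / 6.87388e-02 = 14.55 ohm*cm

14.55


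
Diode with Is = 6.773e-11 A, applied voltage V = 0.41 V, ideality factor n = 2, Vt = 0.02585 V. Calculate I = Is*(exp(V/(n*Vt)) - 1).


Step 1: V/(n*Vt) = 0.41/(2*0.02585) = 7.9304
Step 2: exp(7.9304) = 2.7805e+03
Step 3: I = 6.773e-11 * (2.7805e+03 - 1) = 1.88e-07 A

1.88e-07


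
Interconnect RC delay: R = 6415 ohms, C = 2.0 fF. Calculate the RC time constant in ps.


Step 1: tau = R * C
Step 2: tau = 6415 * 2.0 fF = 6415 * 2.0e-15 F
Step 3: tau = 1.283e-11 s = 12.83 ps

12.83


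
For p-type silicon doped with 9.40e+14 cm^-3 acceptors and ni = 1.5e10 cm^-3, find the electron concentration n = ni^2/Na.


Step 1: Majority hole concentration p ≈ Na = 9.40e+14 cm^-3
Step 2: n = ni^2 / Na = (1.5e10)^2 / 9.40e+14
Step 3: n = 2.39e+05 cm^-3

2.39e+05


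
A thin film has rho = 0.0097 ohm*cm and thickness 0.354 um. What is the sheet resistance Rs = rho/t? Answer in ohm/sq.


Step 1: Convert thickness to cm: t = 0.354 um = 3.5400e-05 cm
Step 2: Rs = rho / t = 0.0097 / 3.5400e-05
Step 3: Rs = 274.0 ohm/sq

274.0


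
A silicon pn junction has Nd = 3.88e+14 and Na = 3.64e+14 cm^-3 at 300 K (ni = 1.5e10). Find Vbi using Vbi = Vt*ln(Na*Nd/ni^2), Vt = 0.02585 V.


Step 1: Compute Na*Nd/ni^2 = 3.64e+14 * 3.88e+14 / (1.5e10)^2 = 6.2770e+08
Step 2: ln(6.2770e+08) = 20.2576
Step 3: Vbi = 0.02585 * 20.2576 = 0.524 V

0.524


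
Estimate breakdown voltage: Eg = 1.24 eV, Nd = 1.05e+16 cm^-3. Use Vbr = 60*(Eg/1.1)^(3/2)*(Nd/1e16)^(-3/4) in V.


Step 1: Eg/1.1 = 1.24/1.1 = 1.127273
Step 2: (Eg/1.1)^1.5 = 1.127273^1.5 = 1.196861
Step 3: (Nd/1e16)^(-0.75) = (1.05)^(-0.75) = 0.964069
Step 4: Vbr = 60 * 1.196861 * 0.964069 = 69.2 V

69.2


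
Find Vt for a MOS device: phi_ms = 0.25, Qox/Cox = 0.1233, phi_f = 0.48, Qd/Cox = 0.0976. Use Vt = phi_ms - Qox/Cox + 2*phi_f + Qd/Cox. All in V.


Step 1: Vt = phi_ms - Qox/Cox + 2*phi_f + Qd/Cox
Step 2: Vt = 0.25 - 0.1233 + 2*0.48 + 0.0976
Step 3: Vt = 0.25 - 0.1233 + 0.96 + 0.0976
Step 4: Vt = 1.1843 V

1.1843


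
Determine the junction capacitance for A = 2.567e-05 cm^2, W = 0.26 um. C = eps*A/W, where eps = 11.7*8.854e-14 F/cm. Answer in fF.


Step 1: eps_Si = 11.7 * 8.854e-14 = 1.035918e-12 F/cm
Step 2: W in cm = 0.26 * 1e-4 = 2.60e-05 cm
Step 3: C = 1.035918e-12 * 2.567e-05 / 2.60e-05 = 1.022770e-12 F
Step 4: C = 1022.77 fF

1022.77


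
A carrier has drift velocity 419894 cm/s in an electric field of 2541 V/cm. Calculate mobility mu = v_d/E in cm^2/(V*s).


Step 1: mu = v_d / E
Step 2: mu = 419894 / 2541
Step 3: mu = 165.25 cm^2/(V*s)

165.25


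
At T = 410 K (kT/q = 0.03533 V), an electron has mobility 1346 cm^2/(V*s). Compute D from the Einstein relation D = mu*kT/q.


Step 1: D = mu * (kT/q)
Step 2: D = 1346 * 0.03533
Step 3: D = 47.55 cm^2/s

47.55


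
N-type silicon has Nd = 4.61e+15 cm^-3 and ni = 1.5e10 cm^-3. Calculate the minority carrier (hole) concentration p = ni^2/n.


Step 1: Since Nd >> ni, n ≈ Nd = 4.61e+15 cm^-3
Step 2: p = ni^2 / n = (1.5e10)^2 / 4.61e+15
Step 3: p = 2.25e20 / 4.61e+15 = 4.88e+04 cm^-3

4.88e+04


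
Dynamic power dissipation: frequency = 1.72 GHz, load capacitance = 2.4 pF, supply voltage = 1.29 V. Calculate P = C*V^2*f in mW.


Step 1: V^2 = 1.29^2 = 1.6641 V^2
Step 2: P = C*V^2*f = 2.4e-12 F * 1.6641 * 1.72e9 Hz
Step 3: P = 6.8694048e-03 W
Step 4: P = 6.869 mW

6.869


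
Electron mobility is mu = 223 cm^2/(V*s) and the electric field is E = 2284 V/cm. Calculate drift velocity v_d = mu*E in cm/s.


Step 1: v_d = mu * E
Step 2: v_d = 223 * 2284 = 509332
Step 3: v_d = 5.09e+05 cm/s

5.09e+05


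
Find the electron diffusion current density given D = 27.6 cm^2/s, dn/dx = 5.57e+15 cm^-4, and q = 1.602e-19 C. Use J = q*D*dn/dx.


Step 1: J = q * D * (dn/dx)
Step 2: J = 1.602e-19 * 27.6 * 5.57e+15
Step 3: J = 2.46e-02 A/cm^2

2.46e-02


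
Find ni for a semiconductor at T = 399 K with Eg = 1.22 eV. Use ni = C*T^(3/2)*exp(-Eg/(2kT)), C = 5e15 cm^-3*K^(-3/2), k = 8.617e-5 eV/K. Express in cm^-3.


Step 1: Compute kT = 8.617e-5 * 399 = 0.03438183 eV
Step 2: Exponent = -Eg/(2kT) = -1.22/(2*0.03438183) = -17.74193
Step 3: T^(3/2) = 399^1.5 = 7970.02
Step 4: ni = 5e15 * 7970.02 * exp(-17.74193) = 7.86e+11 cm^-3

7.86e+11


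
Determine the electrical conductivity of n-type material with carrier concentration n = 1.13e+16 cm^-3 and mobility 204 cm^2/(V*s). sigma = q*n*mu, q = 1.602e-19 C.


Step 1: sigma = q * n * mu
Step 2: sigma = 1.602e-19 * 1.13e+16 * 204
Step 3: sigma = 3.693e-01 S/cm

3.693e-01


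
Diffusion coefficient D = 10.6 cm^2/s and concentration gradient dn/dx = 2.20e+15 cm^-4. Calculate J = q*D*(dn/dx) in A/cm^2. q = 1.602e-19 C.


Step 1: J = q * D * (dn/dx)
Step 2: J = 1.602e-19 * 10.6 * 2.20e+15
Step 3: J = 3.74e-03 A/cm^2

3.74e-03


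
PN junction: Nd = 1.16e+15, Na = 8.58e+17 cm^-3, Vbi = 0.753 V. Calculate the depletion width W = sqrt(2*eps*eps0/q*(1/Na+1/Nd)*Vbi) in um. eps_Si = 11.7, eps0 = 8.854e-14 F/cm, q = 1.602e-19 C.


Step 1: 1/Na + 1/Nd = 1/8.58e+17 + 1/1.16e+15 = 8.63234e-16
Step 2: 2*eps*eps0/q = 2*11.7*8.854e-14/1.602e-19 = 1.293281e+07
Step 3: W^2 = 1.293281e+07 * 8.63234e-16 * 0.753 = 8.40652e-09
Step 4: W = sqrt(8.40652e-09) = 9.169e-05 cm = 0.9169 um

0.9169


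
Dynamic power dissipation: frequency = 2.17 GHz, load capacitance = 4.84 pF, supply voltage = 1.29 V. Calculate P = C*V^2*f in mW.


Step 1: V^2 = 1.29^2 = 1.6641 V^2
Step 2: P = C*V^2*f = 4.84e-12 F * 1.6641 * 2.17e9 Hz
Step 3: P = 1.747770948e-02 W
Step 4: P = 17.478 mW

17.478


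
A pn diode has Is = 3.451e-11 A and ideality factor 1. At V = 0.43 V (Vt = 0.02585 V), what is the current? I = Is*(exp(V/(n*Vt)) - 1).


Step 1: V/(n*Vt) = 0.43/(1*0.02585) = 16.6344
Step 2: exp(16.6344) = 1.6758e+07
Step 3: I = 3.451e-11 * (1.6758e+07 - 1) = 5.78e-04 A

5.78e-04


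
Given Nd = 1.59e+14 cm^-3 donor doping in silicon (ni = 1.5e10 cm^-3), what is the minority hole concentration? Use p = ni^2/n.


Step 1: Since Nd >> ni, n ≈ Nd = 1.59e+14 cm^-3
Step 2: p = ni^2 / n = (1.5e10)^2 / 1.59e+14
Step 3: p = 2.25e20 / 1.59e+14 = 1.42e+06 cm^-3

1.42e+06


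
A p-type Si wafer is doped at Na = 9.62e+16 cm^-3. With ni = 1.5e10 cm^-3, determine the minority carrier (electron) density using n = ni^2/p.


Step 1: Majority hole concentration p ≈ Na = 9.62e+16 cm^-3
Step 2: n = ni^2 / Na = (1.5e10)^2 / 9.62e+16
Step 3: n = 2.34e+03 cm^-3

2.34e+03


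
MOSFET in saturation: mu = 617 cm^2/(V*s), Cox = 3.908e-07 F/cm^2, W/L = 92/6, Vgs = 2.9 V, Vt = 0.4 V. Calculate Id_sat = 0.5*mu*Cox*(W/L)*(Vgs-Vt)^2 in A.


Step 1: Overdrive voltage Vov = Vgs - Vt = 2.9 - 0.4 = 2.5 V
Step 2: W/L = 92/6 = 15.3333
Step 3: Id = 0.5 * 617 * 3.908e-07 * 15.3333 * 2.5^2
Step 4: Id = 1.16e-02 A

1.16e-02


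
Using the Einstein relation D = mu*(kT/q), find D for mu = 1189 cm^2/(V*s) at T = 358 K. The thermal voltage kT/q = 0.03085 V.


Step 1: D = mu * (kT/q)
Step 2: D = 1189 * 0.03085
Step 3: D = 36.68 cm^2/s

36.68


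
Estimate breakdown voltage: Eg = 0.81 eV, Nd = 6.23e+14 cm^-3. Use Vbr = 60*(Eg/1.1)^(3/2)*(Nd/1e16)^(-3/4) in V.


Step 1: Eg/1.1 = 0.81/1.1 = 0.736364
Step 2: (Eg/1.1)^1.5 = 0.736364^1.5 = 0.631886
Step 3: (Nd/1e16)^(-0.75) = (0.0623)^(-0.75) = 8.019254
Step 4: Vbr = 60 * 0.631886 * 8.019254 = 304.0 V

304.0


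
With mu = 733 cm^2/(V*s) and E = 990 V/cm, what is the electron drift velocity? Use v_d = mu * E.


Step 1: v_d = mu * E
Step 2: v_d = 733 * 990 = 725670
Step 3: v_d = 7.26e+05 cm/s

7.26e+05


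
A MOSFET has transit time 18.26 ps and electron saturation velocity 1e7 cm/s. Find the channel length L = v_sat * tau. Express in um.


Step 1: tau in seconds = 18.26 ps * 1e-12 = 1.8260e-11 s
Step 2: L = v_sat * tau = 1e7 * 1.8260e-11 = 1.8260e-04 cm
Step 3: L in um = 1.8260e-04 * 1e4 = 1.826 um

1.826


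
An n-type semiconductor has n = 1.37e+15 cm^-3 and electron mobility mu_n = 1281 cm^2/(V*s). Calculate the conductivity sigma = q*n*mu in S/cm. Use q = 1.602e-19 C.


Step 1: sigma = q * n * mu
Step 2: sigma = 1.602e-19 * 1.37e+15 * 1281
Step 3: sigma = 2.811e-01 S/cm

2.811e-01


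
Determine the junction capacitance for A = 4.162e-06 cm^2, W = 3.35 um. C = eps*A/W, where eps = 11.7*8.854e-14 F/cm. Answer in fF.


Step 1: eps_Si = 11.7 * 8.854e-14 = 1.035918e-12 F/cm
Step 2: W in cm = 3.35 * 1e-4 = 3.35e-04 cm
Step 3: C = 1.035918e-12 * 4.162e-06 / 3.35e-04 = 1.287012e-14 F
Step 4: C = 12.87 fF

12.87


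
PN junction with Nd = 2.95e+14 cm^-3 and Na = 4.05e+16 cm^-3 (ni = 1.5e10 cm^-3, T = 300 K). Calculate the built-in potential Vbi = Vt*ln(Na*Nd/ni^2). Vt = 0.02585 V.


Step 1: Compute Na*Nd/ni^2 = 4.05e+16 * 2.95e+14 / (1.5e10)^2 = 5.3100e+10
Step 2: ln(5.3100e+10) = 24.6954
Step 3: Vbi = 0.02585 * 24.6954 = 0.638 V

0.638


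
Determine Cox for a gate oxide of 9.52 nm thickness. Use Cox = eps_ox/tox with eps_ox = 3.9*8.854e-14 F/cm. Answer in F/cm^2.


Step 1: eps_ox = 3.9 * 8.854e-14 = 3.45306e-13 F/cm
Step 2: tox in cm = 9.52 nm * 1e-7 = 9.5200e-07 cm
Step 3: Cox = 3.45306e-13 / 9.5200e-07 = 3.63e-07 F/cm^2

3.63e-07


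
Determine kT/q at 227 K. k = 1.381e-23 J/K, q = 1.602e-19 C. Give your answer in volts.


Step 1: kT = 1.381e-23 * 227 = 3.13487e-21 J
Step 2: Vt = kT/q = 3.13487e-21 / 1.602e-19
Step 3: Vt = 0.01957 V

0.01957


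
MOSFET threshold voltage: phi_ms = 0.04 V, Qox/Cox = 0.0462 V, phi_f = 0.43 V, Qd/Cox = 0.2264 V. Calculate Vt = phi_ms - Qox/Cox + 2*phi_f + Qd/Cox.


Step 1: Vt = phi_ms - Qox/Cox + 2*phi_f + Qd/Cox
Step 2: Vt = 0.04 - 0.0462 + 2*0.43 + 0.2264
Step 3: Vt = 0.04 - 0.0462 + 0.86 + 0.2264
Step 4: Vt = 1.0802 V

1.0802


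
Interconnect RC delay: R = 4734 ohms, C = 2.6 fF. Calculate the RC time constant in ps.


Step 1: tau = R * C
Step 2: tau = 4734 * 2.6 fF = 4734 * 2.6e-15 F
Step 3: tau = 1.23084e-11 s = 12.3084 ps

12.3084


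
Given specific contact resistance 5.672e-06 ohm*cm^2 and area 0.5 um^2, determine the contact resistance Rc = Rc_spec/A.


Step 1: Convert area to cm^2: 0.5 um^2 = 5.0000e-09 cm^2
Step 2: Rc = Rc_spec / A = 5.672e-06 / 5.0000e-09
Step 3: Rc = 1.13e+03 ohms

1.13e+03


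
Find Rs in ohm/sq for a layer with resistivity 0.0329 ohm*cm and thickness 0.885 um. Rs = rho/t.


Step 1: Convert thickness to cm: t = 0.885 um = 8.8500e-05 cm
Step 2: Rs = rho / t = 0.0329 / 8.8500e-05
Step 3: Rs = 371.8 ohm/sq

371.8


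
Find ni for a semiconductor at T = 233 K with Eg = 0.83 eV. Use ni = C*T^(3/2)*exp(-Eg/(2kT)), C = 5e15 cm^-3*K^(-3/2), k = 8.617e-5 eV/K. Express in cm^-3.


Step 1: Compute kT = 8.617e-5 * 233 = 0.02007761 eV
Step 2: Exponent = -Eg/(2kT) = -0.83/(2*0.02007761) = -20.66979
Step 3: T^(3/2) = 233^1.5 = 3556.59
Step 4: ni = 5e15 * 3556.59 * exp(-20.66979) = 1.88e+10 cm^-3

1.88e+10


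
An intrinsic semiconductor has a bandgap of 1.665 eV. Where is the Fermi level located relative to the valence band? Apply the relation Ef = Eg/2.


Step 1: For an intrinsic semiconductor, the Fermi level sits at midgap.
Step 2: Ef = Eg / 2 = 1.665 / 2 = 0.8325 eV

0.8325


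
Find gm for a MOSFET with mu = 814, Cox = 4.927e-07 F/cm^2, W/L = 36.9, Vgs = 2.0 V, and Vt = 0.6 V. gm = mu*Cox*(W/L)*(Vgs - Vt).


Step 1: Vov = Vgs - Vt = 2.0 - 0.6 = 1.4 V
Step 2: gm = mu * Cox * (W/L) * Vov
Step 3: gm = 814 * 4.927e-07 * 36.9 * 1.4 = 2.07e-02 S

2.07e-02


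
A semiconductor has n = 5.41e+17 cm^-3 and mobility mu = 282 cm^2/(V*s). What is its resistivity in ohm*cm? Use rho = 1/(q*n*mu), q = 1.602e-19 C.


Step 1: sigma = q * n * mu = 1.602e-19 * 5.41e+17 * 282 = 2.44404e+01 S/cm
Step 2: rho = 1 / sigma = 1 / 2.44404e+01 = 0.04092 ohm*cm

0.04092


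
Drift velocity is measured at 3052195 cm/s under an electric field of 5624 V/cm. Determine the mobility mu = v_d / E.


Step 1: mu = v_d / E
Step 2: mu = 3052195 / 5624
Step 3: mu = 542.71 cm^2/(V*s)

542.71


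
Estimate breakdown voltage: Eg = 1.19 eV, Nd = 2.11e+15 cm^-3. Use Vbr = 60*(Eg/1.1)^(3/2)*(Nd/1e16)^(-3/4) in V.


Step 1: Eg/1.1 = 1.19/1.1 = 1.081818
Step 2: (Eg/1.1)^1.5 = 1.081818^1.5 = 1.125204
Step 3: (Nd/1e16)^(-0.75) = (0.211)^(-0.75) = 3.212093
Step 4: Vbr = 60 * 1.125204 * 3.212093 = 216.9 V

216.9


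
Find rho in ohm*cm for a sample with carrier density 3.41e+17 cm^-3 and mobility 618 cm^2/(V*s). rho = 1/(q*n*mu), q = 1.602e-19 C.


Step 1: sigma = q * n * mu = 1.602e-19 * 3.41e+17 * 618 = 3.37602e+01 S/cm
Step 2: rho = 1 / sigma = 1 / 3.37602e+01 = 0.02962 ohm*cm

0.02962


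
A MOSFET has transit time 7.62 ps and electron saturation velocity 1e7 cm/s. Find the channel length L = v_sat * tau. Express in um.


Step 1: tau in seconds = 7.62 ps * 1e-12 = 7.6200e-12 s
Step 2: L = v_sat * tau = 1e7 * 7.6200e-12 = 7.6200e-05 cm
Step 3: L in um = 7.6200e-05 * 1e4 = 0.762 um

0.762


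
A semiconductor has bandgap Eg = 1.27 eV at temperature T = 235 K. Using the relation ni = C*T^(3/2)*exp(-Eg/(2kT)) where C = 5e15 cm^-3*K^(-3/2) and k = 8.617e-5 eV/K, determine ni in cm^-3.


Step 1: Compute kT = 8.617e-5 * 235 = 0.02024995 eV
Step 2: Exponent = -Eg/(2kT) = -1.27/(2*0.02024995) = -31.35810
Step 3: T^(3/2) = 235^1.5 = 3602.48
Step 4: ni = 5e15 * 3602.48 * exp(-31.35810) = 4.33e+05 cm^-3

4.33e+05


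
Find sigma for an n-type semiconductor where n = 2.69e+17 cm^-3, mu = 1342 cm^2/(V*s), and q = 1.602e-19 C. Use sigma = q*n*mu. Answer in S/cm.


Step 1: sigma = q * n * mu
Step 2: sigma = 1.602e-19 * 2.69e+17 * 1342
Step 3: sigma = 5.783e+01 S/cm

5.783e+01


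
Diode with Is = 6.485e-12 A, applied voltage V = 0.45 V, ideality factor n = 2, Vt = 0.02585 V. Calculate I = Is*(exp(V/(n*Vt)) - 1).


Step 1: V/(n*Vt) = 0.45/(2*0.02585) = 8.7041
Step 2: exp(8.7041) = 6.0276e+03
Step 3: I = 6.485e-12 * (6.0276e+03 - 1) = 3.91e-08 A

3.91e-08


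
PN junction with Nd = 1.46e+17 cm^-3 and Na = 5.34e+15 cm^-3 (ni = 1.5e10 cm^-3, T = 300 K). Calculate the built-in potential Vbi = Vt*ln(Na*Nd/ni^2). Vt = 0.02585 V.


Step 1: Compute Na*Nd/ni^2 = 5.34e+15 * 1.46e+17 / (1.5e10)^2 = 3.4651e+12
Step 2: ln(3.4651e+12) = 28.8738
Step 3: Vbi = 0.02585 * 28.8738 = 0.746 V

0.746


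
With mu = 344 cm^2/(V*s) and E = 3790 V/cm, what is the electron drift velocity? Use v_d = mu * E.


Step 1: v_d = mu * E
Step 2: v_d = 344 * 3790 = 1303760
Step 3: v_d = 1.30e+06 cm/s

1.30e+06


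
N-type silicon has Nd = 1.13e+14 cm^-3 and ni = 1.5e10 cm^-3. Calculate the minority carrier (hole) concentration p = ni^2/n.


Step 1: Since Nd >> ni, n ≈ Nd = 1.13e+14 cm^-3
Step 2: p = ni^2 / n = (1.5e10)^2 / 1.13e+14
Step 3: p = 2.25e20 / 1.13e+14 = 1.99e+06 cm^-3

1.99e+06


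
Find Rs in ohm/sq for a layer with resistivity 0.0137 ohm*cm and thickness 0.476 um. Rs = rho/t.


Step 1: Convert thickness to cm: t = 0.476 um = 4.7600e-05 cm
Step 2: Rs = rho / t = 0.0137 / 4.7600e-05
Step 3: Rs = 287.8 ohm/sq

287.8


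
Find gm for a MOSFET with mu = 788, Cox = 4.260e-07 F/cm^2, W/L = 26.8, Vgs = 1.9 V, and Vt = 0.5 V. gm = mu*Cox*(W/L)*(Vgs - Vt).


Step 1: Vov = Vgs - Vt = 1.9 - 0.5 = 1.4 V
Step 2: gm = mu * Cox * (W/L) * Vov
Step 3: gm = 788 * 4.260e-07 * 26.8 * 1.4 = 1.26e-02 S

1.26e-02


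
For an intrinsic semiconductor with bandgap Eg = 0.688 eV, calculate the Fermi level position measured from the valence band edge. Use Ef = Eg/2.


Step 1: For an intrinsic semiconductor, the Fermi level sits at midgap.
Step 2: Ef = Eg / 2 = 0.688 / 2 = 0.344 eV

0.344


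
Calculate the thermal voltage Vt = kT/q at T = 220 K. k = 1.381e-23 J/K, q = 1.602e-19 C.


Step 1: kT = 1.381e-23 * 220 = 3.0382e-21 J
Step 2: Vt = kT/q = 3.0382e-21 / 1.602e-19
Step 3: Vt = 0.01897 V

0.01897


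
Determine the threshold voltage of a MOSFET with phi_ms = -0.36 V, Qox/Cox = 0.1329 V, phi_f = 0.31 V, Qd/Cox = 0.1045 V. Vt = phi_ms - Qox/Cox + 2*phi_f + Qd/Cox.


Step 1: Vt = phi_ms - Qox/Cox + 2*phi_f + Qd/Cox
Step 2: Vt = -0.36 - 0.1329 + 2*0.31 + 0.1045
Step 3: Vt = -0.36 - 0.1329 + 0.62 + 0.1045
Step 4: Vt = 0.2316 V

0.2316


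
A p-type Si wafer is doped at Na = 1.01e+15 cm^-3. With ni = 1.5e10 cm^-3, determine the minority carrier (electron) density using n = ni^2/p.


Step 1: Majority hole concentration p ≈ Na = 1.01e+15 cm^-3
Step 2: n = ni^2 / Na = (1.5e10)^2 / 1.01e+15
Step 3: n = 2.23e+05 cm^-3

2.23e+05


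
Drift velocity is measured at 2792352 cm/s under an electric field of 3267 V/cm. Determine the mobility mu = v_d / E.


Step 1: mu = v_d / E
Step 2: mu = 2792352 / 3267
Step 3: mu = 854.71 cm^2/(V*s)

854.71


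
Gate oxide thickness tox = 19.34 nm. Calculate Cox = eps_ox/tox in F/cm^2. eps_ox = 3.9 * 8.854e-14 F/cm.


Step 1: eps_ox = 3.9 * 8.854e-14 = 3.45306e-13 F/cm
Step 2: tox in cm = 19.34 nm * 1e-7 = 1.9340e-06 cm
Step 3: Cox = 3.45306e-13 / 1.9340e-06 = 1.79e-07 F/cm^2

1.79e-07


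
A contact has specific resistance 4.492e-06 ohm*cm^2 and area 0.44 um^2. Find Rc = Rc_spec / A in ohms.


Step 1: Convert area to cm^2: 0.44 um^2 = 4.4000e-09 cm^2
Step 2: Rc = Rc_spec / A = 4.492e-06 / 4.4000e-09
Step 3: Rc = 1.02e+03 ohms

1.02e+03


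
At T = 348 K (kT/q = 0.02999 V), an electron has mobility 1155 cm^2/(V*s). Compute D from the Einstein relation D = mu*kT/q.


Step 1: D = mu * (kT/q)
Step 2: D = 1155 * 0.02999
Step 3: D = 34.64 cm^2/s

34.64


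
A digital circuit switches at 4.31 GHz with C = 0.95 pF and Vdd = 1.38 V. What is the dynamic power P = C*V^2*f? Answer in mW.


Step 1: V^2 = 1.38^2 = 1.9044 V^2
Step 2: P = C*V^2*f = 0.95e-12 F * 1.9044 * 4.31e9 Hz
Step 3: P = 7.7975658e-03 W
Step 4: P = 7.798 mW

7.798


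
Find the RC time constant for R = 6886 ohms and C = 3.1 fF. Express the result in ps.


Step 1: tau = R * C
Step 2: tau = 6886 * 3.1 fF = 6886 * 3.1e-15 F
Step 3: tau = 2.13466e-11 s = 21.3466 ps

21.3466


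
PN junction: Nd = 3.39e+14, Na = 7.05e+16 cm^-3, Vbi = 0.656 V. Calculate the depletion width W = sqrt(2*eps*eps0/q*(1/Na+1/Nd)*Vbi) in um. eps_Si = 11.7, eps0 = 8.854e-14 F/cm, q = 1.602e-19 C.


Step 1: 1/Na + 1/Nd = 1/7.05e+16 + 1/3.39e+14 = 2.96404e-15
Step 2: 2*eps*eps0/q = 2*11.7*8.854e-14/1.602e-19 = 1.293281e+07
Step 3: W^2 = 1.293281e+07 * 2.96404e-15 * 0.656 = 2.51467e-08
Step 4: W = sqrt(2.51467e-08) = 1.586e-04 cm = 1.586 um

1.586


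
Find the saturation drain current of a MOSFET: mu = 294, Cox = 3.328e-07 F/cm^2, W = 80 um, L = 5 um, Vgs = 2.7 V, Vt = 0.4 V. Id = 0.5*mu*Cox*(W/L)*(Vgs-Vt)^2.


Step 1: Overdrive voltage Vov = Vgs - Vt = 2.7 - 0.4 = 2.3 V
Step 2: W/L = 80/5 = 16
Step 3: Id = 0.5 * 294 * 3.328e-07 * 16 * 2.3^2
Step 4: Id = 4.14e-03 A

4.14e-03


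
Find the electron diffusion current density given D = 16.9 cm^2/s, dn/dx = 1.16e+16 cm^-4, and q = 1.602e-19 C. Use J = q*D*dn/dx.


Step 1: J = q * D * (dn/dx)
Step 2: J = 1.602e-19 * 16.9 * 1.16e+16
Step 3: J = 3.14e-02 A/cm^2

3.14e-02


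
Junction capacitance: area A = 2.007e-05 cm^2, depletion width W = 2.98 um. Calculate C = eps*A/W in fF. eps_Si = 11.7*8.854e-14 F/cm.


Step 1: eps_Si = 11.7 * 8.854e-14 = 1.035918e-12 F/cm
Step 2: W in cm = 2.98 * 1e-4 = 2.98e-04 cm
Step 3: C = 1.035918e-12 * 2.007e-05 / 2.98e-04 = 6.976803e-14 F
Step 4: C = 69.77 fF

69.77


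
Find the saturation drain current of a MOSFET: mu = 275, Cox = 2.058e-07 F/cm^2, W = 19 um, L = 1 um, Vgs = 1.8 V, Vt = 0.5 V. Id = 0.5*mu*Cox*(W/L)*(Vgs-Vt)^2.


Step 1: Overdrive voltage Vov = Vgs - Vt = 1.8 - 0.5 = 1.3 V
Step 2: W/L = 19/1 = 19
Step 3: Id = 0.5 * 275 * 2.058e-07 * 19 * 1.3^2
Step 4: Id = 9.09e-04 A

9.09e-04


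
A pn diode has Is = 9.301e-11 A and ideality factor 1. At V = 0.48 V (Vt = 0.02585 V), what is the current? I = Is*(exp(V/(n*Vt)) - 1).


Step 1: V/(n*Vt) = 0.48/(1*0.02585) = 18.5687
Step 2: exp(18.5687) = 1.1595e+08
Step 3: I = 9.301e-11 * (1.1595e+08 - 1) = 1.08e-02 A

1.08e-02


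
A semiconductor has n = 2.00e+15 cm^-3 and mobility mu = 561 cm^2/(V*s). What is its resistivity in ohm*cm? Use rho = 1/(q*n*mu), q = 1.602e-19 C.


Step 1: sigma = q * n * mu = 1.602e-19 * 2.00e+15 * 561 = 1.79744e-01 S/cm
Step 2: rho = 1 / sigma = 1 / 1.79744e-01 = 5.563 ohm*cm

5.563


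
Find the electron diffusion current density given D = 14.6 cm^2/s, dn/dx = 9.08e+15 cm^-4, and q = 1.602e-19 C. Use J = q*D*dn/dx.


Step 1: J = q * D * (dn/dx)
Step 2: J = 1.602e-19 * 14.6 * 9.08e+15
Step 3: J = 2.12e-02 A/cm^2

2.12e-02


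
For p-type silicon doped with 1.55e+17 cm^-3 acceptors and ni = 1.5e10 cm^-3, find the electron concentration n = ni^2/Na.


Step 1: Majority hole concentration p ≈ Na = 1.55e+17 cm^-3
Step 2: n = ni^2 / Na = (1.5e10)^2 / 1.55e+17
Step 3: n = 1.45e+03 cm^-3

1.45e+03


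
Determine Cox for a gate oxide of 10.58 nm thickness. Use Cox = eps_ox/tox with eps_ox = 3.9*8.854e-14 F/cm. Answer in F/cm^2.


Step 1: eps_ox = 3.9 * 8.854e-14 = 3.45306e-13 F/cm
Step 2: tox in cm = 10.58 nm * 1e-7 = 1.0580e-06 cm
Step 3: Cox = 3.45306e-13 / 1.0580e-06 = 3.26e-07 F/cm^2

3.26e-07


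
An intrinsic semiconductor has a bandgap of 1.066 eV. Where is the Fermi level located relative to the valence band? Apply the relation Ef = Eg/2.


Step 1: For an intrinsic semiconductor, the Fermi level sits at midgap.
Step 2: Ef = Eg / 2 = 1.066 / 2 = 0.533 eV

0.533


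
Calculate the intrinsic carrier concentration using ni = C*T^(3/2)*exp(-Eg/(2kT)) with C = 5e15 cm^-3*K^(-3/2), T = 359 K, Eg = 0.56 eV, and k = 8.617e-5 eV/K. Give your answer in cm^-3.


Step 1: Compute kT = 8.617e-5 * 359 = 0.03093503 eV
Step 2: Exponent = -Eg/(2kT) = -0.56/(2*0.03093503) = -9.05123
Step 3: T^(3/2) = 359^1.5 = 6802.08
Step 4: ni = 5e15 * 6802.08 * exp(-9.05123) = 3.99e+15 cm^-3

3.99e+15


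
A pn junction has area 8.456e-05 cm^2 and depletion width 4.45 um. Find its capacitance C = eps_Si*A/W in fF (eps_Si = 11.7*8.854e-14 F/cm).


Step 1: eps_Si = 11.7 * 8.854e-14 = 1.035918e-12 F/cm
Step 2: W in cm = 4.45 * 1e-4 = 4.45e-04 cm
Step 3: C = 1.035918e-12 * 8.456e-05 / 4.45e-04 = 1.968477e-13 F
Step 4: C = 196.85 fF

196.85


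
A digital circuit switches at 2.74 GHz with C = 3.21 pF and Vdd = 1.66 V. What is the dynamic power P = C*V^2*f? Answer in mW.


Step 1: V^2 = 1.66^2 = 2.7556 V^2
Step 2: P = C*V^2*f = 3.21e-12 F * 2.7556 * 2.74e9 Hz
Step 3: P = 2.423660424e-02 W
Step 4: P = 24.237 mW

24.237


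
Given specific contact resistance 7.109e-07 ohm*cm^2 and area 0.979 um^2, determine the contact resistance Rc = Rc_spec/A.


Step 1: Convert area to cm^2: 0.979 um^2 = 9.7900e-09 cm^2
Step 2: Rc = Rc_spec / A = 7.109e-07 / 9.7900e-09
Step 3: Rc = 7.26e+01 ohms

7.26e+01


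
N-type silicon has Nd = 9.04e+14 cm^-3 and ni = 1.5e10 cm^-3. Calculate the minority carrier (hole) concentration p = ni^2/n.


Step 1: Since Nd >> ni, n ≈ Nd = 9.04e+14 cm^-3
Step 2: p = ni^2 / n = (1.5e10)^2 / 9.04e+14
Step 3: p = 2.25e20 / 9.04e+14 = 2.49e+05 cm^-3

2.49e+05


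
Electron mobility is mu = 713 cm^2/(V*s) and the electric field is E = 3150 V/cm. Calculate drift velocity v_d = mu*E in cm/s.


Step 1: v_d = mu * E
Step 2: v_d = 713 * 3150 = 2245950
Step 3: v_d = 2.25e+06 cm/s

2.25e+06


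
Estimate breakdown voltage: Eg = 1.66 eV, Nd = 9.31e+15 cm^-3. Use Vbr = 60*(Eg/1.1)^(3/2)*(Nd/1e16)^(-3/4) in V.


Step 1: Eg/1.1 = 1.66/1.1 = 1.509091
Step 2: (Eg/1.1)^1.5 = 1.509091^1.5 = 1.853844
Step 3: (Nd/1e16)^(-0.75) = (0.931)^(-0.75) = 1.055086
Step 4: Vbr = 60 * 1.853844 * 1.055086 = 117.4 V

117.4


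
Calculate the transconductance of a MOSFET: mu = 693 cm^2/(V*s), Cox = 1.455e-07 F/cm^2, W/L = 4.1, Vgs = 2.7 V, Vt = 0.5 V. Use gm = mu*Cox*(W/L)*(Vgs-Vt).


Step 1: Vov = Vgs - Vt = 2.7 - 0.5 = 2.2 V
Step 2: gm = mu * Cox * (W/L) * Vov
Step 3: gm = 693 * 1.455e-07 * 4.1 * 2.2 = 9.10e-04 S

9.10e-04


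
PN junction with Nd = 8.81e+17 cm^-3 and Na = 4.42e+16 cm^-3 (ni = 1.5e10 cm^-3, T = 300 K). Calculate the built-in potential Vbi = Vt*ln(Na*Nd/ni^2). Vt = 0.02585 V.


Step 1: Compute Na*Nd/ni^2 = 4.42e+16 * 8.81e+17 / (1.5e10)^2 = 1.7307e+14
Step 2: ln(1.7307e+14) = 32.7847
Step 3: Vbi = 0.02585 * 32.7847 = 0.847 V

0.847


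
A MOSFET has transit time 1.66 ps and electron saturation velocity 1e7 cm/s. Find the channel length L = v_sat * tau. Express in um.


Step 1: tau in seconds = 1.66 ps * 1e-12 = 1.6600e-12 s
Step 2: L = v_sat * tau = 1e7 * 1.6600e-12 = 1.6600e-05 cm
Step 3: L in um = 1.6600e-05 * 1e4 = 0.166 um

0.166


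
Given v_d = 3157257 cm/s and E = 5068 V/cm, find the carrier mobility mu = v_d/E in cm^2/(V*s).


Step 1: mu = v_d / E
Step 2: mu = 3157257 / 5068
Step 3: mu = 622.98 cm^2/(V*s)

622.98


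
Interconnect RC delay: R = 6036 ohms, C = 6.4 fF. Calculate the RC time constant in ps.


Step 1: tau = R * C
Step 2: tau = 6036 * 6.4 fF = 6036 * 6.4e-15 F
Step 3: tau = 3.86304e-11 s = 38.6304 ps

38.6304


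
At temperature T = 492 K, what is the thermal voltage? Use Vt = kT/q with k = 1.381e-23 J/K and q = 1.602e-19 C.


Step 1: kT = 1.381e-23 * 492 = 6.79452e-21 J
Step 2: Vt = kT/q = 6.79452e-21 / 1.602e-19
Step 3: Vt = 0.04241 V

0.04241


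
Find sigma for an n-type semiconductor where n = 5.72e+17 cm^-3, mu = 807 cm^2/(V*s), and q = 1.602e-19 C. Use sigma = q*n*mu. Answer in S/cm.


Step 1: sigma = q * n * mu
Step 2: sigma = 1.602e-19 * 5.72e+17 * 807
Step 3: sigma = 7.395e+01 S/cm

7.395e+01


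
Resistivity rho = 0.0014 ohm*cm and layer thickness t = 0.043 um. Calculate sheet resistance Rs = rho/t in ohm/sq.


Step 1: Convert thickness to cm: t = 0.043 um = 4.3000e-06 cm
Step 2: Rs = rho / t = 0.0014 / 4.3000e-06
Step 3: Rs = 325.6 ohm/sq

325.6


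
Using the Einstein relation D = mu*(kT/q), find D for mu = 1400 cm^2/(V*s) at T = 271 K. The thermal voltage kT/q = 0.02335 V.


Step 1: D = mu * (kT/q)
Step 2: D = 1400 * 0.02335
Step 3: D = 32.69 cm^2/s

32.69


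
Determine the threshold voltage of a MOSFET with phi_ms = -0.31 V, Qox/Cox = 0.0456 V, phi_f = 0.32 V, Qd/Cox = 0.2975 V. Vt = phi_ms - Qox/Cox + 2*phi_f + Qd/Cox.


Step 1: Vt = phi_ms - Qox/Cox + 2*phi_f + Qd/Cox
Step 2: Vt = -0.31 - 0.0456 + 2*0.32 + 0.2975
Step 3: Vt = -0.31 - 0.0456 + 0.64 + 0.2975
Step 4: Vt = 0.5819 V

0.5819


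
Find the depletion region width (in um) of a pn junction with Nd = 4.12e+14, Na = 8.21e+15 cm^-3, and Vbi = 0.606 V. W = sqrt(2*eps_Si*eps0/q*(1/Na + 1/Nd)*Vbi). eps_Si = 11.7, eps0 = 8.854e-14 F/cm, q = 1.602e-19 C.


Step 1: 1/Na + 1/Nd = 1/8.21e+15 + 1/4.12e+14 = 2.54899e-15
Step 2: 2*eps*eps0/q = 2*11.7*8.854e-14/1.602e-19 = 1.293281e+07
Step 3: W^2 = 1.293281e+07 * 2.54899e-15 * 0.606 = 1.99772e-08
Step 4: W = sqrt(1.99772e-08) = 1.413e-04 cm = 1.413 um

1.413


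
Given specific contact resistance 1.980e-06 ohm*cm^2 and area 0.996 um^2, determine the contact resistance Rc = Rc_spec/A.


Step 1: Convert area to cm^2: 0.996 um^2 = 9.9600e-09 cm^2
Step 2: Rc = Rc_spec / A = 1.980e-06 / 9.9600e-09
Step 3: Rc = 1.99e+02 ohms

1.99e+02


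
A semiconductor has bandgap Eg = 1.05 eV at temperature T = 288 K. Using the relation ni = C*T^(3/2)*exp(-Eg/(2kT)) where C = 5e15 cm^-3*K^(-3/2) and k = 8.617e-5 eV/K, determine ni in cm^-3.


Step 1: Compute kT = 8.617e-5 * 288 = 0.02481696 eV
Step 2: Exponent = -Eg/(2kT) = -1.05/(2*0.02481696) = -21.15489
Step 3: T^(3/2) = 288^1.5 = 4887.52
Step 4: ni = 5e15 * 4887.52 * exp(-21.15489) = 1.59e+10 cm^-3

1.59e+10


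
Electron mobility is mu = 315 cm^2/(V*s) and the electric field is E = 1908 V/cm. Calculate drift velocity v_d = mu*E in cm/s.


Step 1: v_d = mu * E
Step 2: v_d = 315 * 1908 = 601020
Step 3: v_d = 6.01e+05 cm/s

6.01e+05


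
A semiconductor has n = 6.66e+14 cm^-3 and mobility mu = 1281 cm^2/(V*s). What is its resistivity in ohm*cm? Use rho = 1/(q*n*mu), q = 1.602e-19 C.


Step 1: sigma = q * n * mu = 1.602e-19 * 6.66e+14 * 1281 = 1.36674e-01 S/cm
Step 2: rho = 1 / sigma = 1 / 1.36674e-01 = 7.317 ohm*cm

7.317


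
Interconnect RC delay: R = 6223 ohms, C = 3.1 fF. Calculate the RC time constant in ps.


Step 1: tau = R * C
Step 2: tau = 6223 * 3.1 fF = 6223 * 3.1e-15 F
Step 3: tau = 1.92913e-11 s = 19.2913 ps

19.2913


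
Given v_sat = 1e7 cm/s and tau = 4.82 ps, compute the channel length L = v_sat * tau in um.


Step 1: tau in seconds = 4.82 ps * 1e-12 = 4.8200e-12 s
Step 2: L = v_sat * tau = 1e7 * 4.8200e-12 = 4.8200e-05 cm
Step 3: L in um = 4.8200e-05 * 1e4 = 0.482 um

0.482


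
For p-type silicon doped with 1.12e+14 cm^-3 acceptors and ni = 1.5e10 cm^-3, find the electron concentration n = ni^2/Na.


Step 1: Majority hole concentration p ≈ Na = 1.12e+14 cm^-3
Step 2: n = ni^2 / Na = (1.5e10)^2 / 1.12e+14
Step 3: n = 2.01e+06 cm^-3

2.01e+06


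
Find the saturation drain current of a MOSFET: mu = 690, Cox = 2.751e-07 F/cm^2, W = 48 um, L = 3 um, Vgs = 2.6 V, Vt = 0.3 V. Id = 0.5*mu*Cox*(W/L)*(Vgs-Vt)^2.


Step 1: Overdrive voltage Vov = Vgs - Vt = 2.6 - 0.3 = 2.3 V
Step 2: W/L = 48/3 = 16
Step 3: Id = 0.5 * 690 * 2.751e-07 * 16 * 2.3^2
Step 4: Id = 8.03e-03 A

8.03e-03


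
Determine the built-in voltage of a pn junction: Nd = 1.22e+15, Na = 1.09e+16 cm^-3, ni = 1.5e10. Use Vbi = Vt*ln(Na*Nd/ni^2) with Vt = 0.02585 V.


Step 1: Compute Na*Nd/ni^2 = 1.09e+16 * 1.22e+15 / (1.5e10)^2 = 5.9102e+10
Step 2: ln(5.9102e+10) = 24.8025
Step 3: Vbi = 0.02585 * 24.8025 = 0.641 V

0.641


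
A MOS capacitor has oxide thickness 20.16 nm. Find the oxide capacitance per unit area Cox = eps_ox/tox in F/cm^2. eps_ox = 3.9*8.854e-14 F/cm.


Step 1: eps_ox = 3.9 * 8.854e-14 = 3.45306e-13 F/cm
Step 2: tox in cm = 20.16 nm * 1e-7 = 2.0160e-06 cm
Step 3: Cox = 3.45306e-13 / 2.0160e-06 = 1.71e-07 F/cm^2

1.71e-07


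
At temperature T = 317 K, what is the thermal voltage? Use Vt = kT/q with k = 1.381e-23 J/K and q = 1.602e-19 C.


Step 1: kT = 1.381e-23 * 317 = 4.37777e-21 J
Step 2: Vt = kT/q = 4.37777e-21 / 1.602e-19
Step 3: Vt = 0.02733 V

0.02733


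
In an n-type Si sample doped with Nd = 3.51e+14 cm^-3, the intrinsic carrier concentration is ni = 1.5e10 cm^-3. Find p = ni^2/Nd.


Step 1: Since Nd >> ni, n ≈ Nd = 3.51e+14 cm^-3
Step 2: p = ni^2 / n = (1.5e10)^2 / 3.51e+14
Step 3: p = 2.25e20 / 3.51e+14 = 6.41e+05 cm^-3

6.41e+05


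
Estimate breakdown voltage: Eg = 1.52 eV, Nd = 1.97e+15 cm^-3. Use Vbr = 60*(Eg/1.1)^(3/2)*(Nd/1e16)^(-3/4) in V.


Step 1: Eg/1.1 = 1.52/1.1 = 1.381818
Step 2: (Eg/1.1)^1.5 = 1.381818^1.5 = 1.624337
Step 3: (Nd/1e16)^(-0.75) = (0.197)^(-0.75) = 3.381819
Step 4: Vbr = 60 * 1.624337 * 3.381819 = 329.6 V

329.6


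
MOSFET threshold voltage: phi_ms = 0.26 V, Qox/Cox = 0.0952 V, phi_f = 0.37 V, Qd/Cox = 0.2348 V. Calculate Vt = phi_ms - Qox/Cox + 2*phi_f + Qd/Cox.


Step 1: Vt = phi_ms - Qox/Cox + 2*phi_f + Qd/Cox
Step 2: Vt = 0.26 - 0.0952 + 2*0.37 + 0.2348
Step 3: Vt = 0.26 - 0.0952 + 0.74 + 0.2348
Step 4: Vt = 1.1396 V

1.1396


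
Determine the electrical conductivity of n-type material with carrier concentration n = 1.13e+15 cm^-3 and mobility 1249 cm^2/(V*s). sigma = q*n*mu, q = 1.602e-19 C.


Step 1: sigma = q * n * mu
Step 2: sigma = 1.602e-19 * 1.13e+15 * 1249
Step 3: sigma = 2.261e-01 S/cm

2.261e-01


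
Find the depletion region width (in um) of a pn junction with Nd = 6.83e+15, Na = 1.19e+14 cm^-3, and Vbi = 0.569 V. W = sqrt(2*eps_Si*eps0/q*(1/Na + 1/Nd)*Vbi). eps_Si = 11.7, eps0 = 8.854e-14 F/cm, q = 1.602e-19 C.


Step 1: 1/Na + 1/Nd = 1/1.19e+14 + 1/6.83e+15 = 8.54977e-15
Step 2: 2*eps*eps0/q = 2*11.7*8.854e-14/1.602e-19 = 1.293281e+07
Step 3: W^2 = 1.293281e+07 * 8.54977e-15 * 0.569 = 6.29158e-08
Step 4: W = sqrt(6.29158e-08) = 2.508e-04 cm = 2.508 um

2.508


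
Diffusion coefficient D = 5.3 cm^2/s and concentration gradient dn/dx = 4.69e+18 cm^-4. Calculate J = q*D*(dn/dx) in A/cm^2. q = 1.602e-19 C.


Step 1: J = q * D * (dn/dx)
Step 2: J = 1.602e-19 * 5.3 * 4.69e+18
Step 3: J = 3.98e+00 A/cm^2

3.98e+00


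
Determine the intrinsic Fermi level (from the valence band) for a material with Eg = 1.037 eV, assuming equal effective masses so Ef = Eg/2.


Step 1: For an intrinsic semiconductor, the Fermi level sits at midgap.
Step 2: Ef = Eg / 2 = 1.037 / 2 = 0.5185 eV

0.5185


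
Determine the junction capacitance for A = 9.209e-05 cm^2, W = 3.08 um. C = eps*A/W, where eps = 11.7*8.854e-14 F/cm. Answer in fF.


Step 1: eps_Si = 11.7 * 8.854e-14 = 1.035918e-12 F/cm
Step 2: W in cm = 3.08 * 1e-4 = 3.08e-04 cm
Step 3: C = 1.035918e-12 * 9.209e-05 / 3.08e-04 = 3.097328e-13 F
Step 4: C = 309.73 fF

309.73


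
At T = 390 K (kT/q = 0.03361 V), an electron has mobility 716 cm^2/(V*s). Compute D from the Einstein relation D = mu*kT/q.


Step 1: D = mu * (kT/q)
Step 2: D = 716 * 0.03361
Step 3: D = 24.06 cm^2/s

24.06


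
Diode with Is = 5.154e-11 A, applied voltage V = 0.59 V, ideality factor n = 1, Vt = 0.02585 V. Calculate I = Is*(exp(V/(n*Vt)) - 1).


Step 1: V/(n*Vt) = 0.59/(1*0.02585) = 22.8240
Step 2: exp(22.8240) = 8.1722e+09
Step 3: I = 5.154e-11 * (8.1722e+09 - 1) = 4.21e-01 A

4.21e-01


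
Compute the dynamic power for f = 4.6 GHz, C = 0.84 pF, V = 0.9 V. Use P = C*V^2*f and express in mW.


Step 1: V^2 = 0.9^2 = 0.81 V^2
Step 2: P = C*V^2*f = 0.84e-12 F * 0.81 * 4.6e9 Hz
Step 3: P = 3.12984e-03 W
Step 4: P = 3.13 mW

3.13


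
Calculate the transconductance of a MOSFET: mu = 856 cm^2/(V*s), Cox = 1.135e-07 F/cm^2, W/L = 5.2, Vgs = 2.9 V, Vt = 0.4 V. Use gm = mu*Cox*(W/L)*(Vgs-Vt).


Step 1: Vov = Vgs - Vt = 2.9 - 0.4 = 2.5 V
Step 2: gm = mu * Cox * (W/L) * Vov
Step 3: gm = 856 * 1.135e-07 * 5.2 * 2.5 = 1.26e-03 S

1.26e-03


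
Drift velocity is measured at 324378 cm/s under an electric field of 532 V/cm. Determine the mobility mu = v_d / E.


Step 1: mu = v_d / E
Step 2: mu = 324378 / 532
Step 3: mu = 609.73 cm^2/(V*s)

609.73


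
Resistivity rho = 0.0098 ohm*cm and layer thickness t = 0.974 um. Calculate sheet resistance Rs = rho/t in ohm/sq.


Step 1: Convert thickness to cm: t = 0.974 um = 9.7400e-05 cm
Step 2: Rs = rho / t = 0.0098 / 9.7400e-05
Step 3: Rs = 100.6 ohm/sq

100.6


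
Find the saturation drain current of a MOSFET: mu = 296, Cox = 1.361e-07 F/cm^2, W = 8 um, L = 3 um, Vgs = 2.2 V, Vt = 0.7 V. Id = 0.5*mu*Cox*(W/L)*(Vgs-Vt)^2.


Step 1: Overdrive voltage Vov = Vgs - Vt = 2.2 - 0.7 = 1.5 V
Step 2: W/L = 8/3 = 2.66667
Step 3: Id = 0.5 * 296 * 1.361e-07 * 2.66667 * 1.5^2
Step 4: Id = 1.21e-04 A

1.21e-04


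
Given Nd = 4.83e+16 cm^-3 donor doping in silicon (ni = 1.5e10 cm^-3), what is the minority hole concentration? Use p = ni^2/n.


Step 1: Since Nd >> ni, n ≈ Nd = 4.83e+16 cm^-3
Step 2: p = ni^2 / n = (1.5e10)^2 / 4.83e+16
Step 3: p = 2.25e20 / 4.83e+16 = 4.66e+03 cm^-3

4.66e+03


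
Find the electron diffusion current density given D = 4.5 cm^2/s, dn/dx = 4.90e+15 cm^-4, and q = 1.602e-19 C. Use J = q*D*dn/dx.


Step 1: J = q * D * (dn/dx)
Step 2: J = 1.602e-19 * 4.5 * 4.90e+15
Step 3: J = 3.53e-03 A/cm^2

3.53e-03


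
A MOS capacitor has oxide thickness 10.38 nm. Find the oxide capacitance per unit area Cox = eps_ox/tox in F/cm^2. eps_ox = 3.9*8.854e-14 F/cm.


Step 1: eps_ox = 3.9 * 8.854e-14 = 3.45306e-13 F/cm
Step 2: tox in cm = 10.38 nm * 1e-7 = 1.0380e-06 cm
Step 3: Cox = 3.45306e-13 / 1.0380e-06 = 3.33e-07 F/cm^2

3.33e-07


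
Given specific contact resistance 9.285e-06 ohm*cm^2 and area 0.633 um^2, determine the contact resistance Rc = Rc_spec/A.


Step 1: Convert area to cm^2: 0.633 um^2 = 6.3300e-09 cm^2
Step 2: Rc = Rc_spec / A = 9.285e-06 / 6.3300e-09
Step 3: Rc = 1.47e+03 ohms

1.47e+03


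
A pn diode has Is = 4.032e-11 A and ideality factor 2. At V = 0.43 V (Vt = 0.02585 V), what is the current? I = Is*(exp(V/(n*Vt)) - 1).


Step 1: V/(n*Vt) = 0.43/(2*0.02585) = 8.3172
Step 2: exp(8.3172) = 4.0937e+03
Step 3: I = 4.032e-11 * (4.0937e+03 - 1) = 1.65e-07 A

1.65e-07


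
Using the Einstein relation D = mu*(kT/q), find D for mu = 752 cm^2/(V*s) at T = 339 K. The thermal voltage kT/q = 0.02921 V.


Step 1: D = mu * (kT/q)
Step 2: D = 752 * 0.02921
Step 3: D = 21.97 cm^2/s

21.97


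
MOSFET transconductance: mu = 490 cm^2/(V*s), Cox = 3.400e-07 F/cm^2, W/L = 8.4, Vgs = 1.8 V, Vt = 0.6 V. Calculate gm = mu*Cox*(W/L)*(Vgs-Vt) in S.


Step 1: Vov = Vgs - Vt = 1.8 - 0.6 = 1.2 V
Step 2: gm = mu * Cox * (W/L) * Vov
Step 3: gm = 490 * 3.400e-07 * 8.4 * 1.2 = 1.68e-03 S

1.68e-03


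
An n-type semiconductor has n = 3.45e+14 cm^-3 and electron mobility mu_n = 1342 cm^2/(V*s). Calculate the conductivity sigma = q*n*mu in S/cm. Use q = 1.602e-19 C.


Step 1: sigma = q * n * mu
Step 2: sigma = 1.602e-19 * 3.45e+14 * 1342
Step 3: sigma = 7.417e-02 S/cm

7.417e-02


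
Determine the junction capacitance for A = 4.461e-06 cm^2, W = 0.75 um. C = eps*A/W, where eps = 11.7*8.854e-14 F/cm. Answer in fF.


Step 1: eps_Si = 11.7 * 8.854e-14 = 1.035918e-12 F/cm
Step 2: W in cm = 0.75 * 1e-4 = 7.50e-05 cm
Step 3: C = 1.035918e-12 * 4.461e-06 / 7.50e-05 = 6.161640e-14 F
Step 4: C = 61.62 fF

61.62


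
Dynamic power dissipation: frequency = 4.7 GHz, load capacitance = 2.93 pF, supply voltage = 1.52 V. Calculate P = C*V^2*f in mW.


Step 1: V^2 = 1.52^2 = 2.3104 V^2
Step 2: P = C*V^2*f = 2.93e-12 F * 2.3104 * 4.7e9 Hz
Step 3: P = 3.18165184e-02 W
Step 4: P = 31.817 mW

31.817
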